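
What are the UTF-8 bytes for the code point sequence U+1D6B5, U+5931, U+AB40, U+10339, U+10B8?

F0 9D 9A B5 E5 A4 B1 EA AD 80 F0 90 8C B9 E1 82 B8

U+1D6B5: 4-byte form → F0 9D 9A B5.
U+5931: 3-byte form → E5 A4 B1.
U+AB40: 3-byte form → EA AD 80.
U+10339: 4-byte form → F0 90 8C B9.
U+10B8: 3-byte form → E1 82 B8.
Concatenated (17 bytes): F0 9D 9A B5 E5 A4 B1 EA AD 80 F0 90 8C B9 E1 82 B8.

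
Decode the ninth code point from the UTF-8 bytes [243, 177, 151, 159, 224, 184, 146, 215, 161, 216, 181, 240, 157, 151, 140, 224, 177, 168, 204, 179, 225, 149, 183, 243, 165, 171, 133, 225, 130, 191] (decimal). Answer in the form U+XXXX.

Offset 0: leading byte 0xF3 = 11110011 → 4-byte char #1 = F3 B1 97 9F.
Offset 4: leading byte 0xE0 = 11100000 → 3-byte char #2 = E0 B8 92.
Offset 7: leading byte 0xD7 = 11010111 → 2-byte char #3 = D7 A1.
Offset 9: leading byte 0xD8 = 11011000 → 2-byte char #4 = D8 B5.
Offset 11: leading byte 0xF0 = 11110000 → 4-byte char #5 = F0 9D 97 8C.
Offset 15: leading byte 0xE0 = 11100000 → 3-byte char #6 = E0 B1 A8.
Offset 18: leading byte 0xCC = 11001100 → 2-byte char #7 = CC B3.
Offset 20: leading byte 0xE1 = 11100001 → 3-byte char #8 = E1 95 B7.
Offset 23: leading byte 0xF3 = 11110011 → 4-byte char #9 = F3 A5 AB 85.
Leading byte 0xF3 = 11110011 matches 11110xxx → 4-byte sequence.
Byte 1: 0xF3 = 11110011, payload 011 (3 bits).
Byte 2: 0xA5 = 10100101 (10xxxxxx ✓), payload 100101.
Byte 3: 0xAB = 10101011 (10xxxxxx ✓), payload 101011.
Byte 4: 0x85 = 10000101 (10xxxxxx ✓), payload 000101.
Concatenate: 011100101101011000101 = 0xE5AC5 (21 bits → U+E5AC5).

U+E5AC5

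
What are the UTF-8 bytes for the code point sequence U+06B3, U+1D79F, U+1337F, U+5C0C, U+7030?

DA B3 F0 9D 9E 9F F0 93 8D BF E5 B0 8C E7 80 B0

U+06B3: 2-byte form → DA B3.
U+1D79F: 4-byte form → F0 9D 9E 9F.
U+1337F: 4-byte form → F0 93 8D BF.
U+5C0C: 3-byte form → E5 B0 8C.
U+7030: 3-byte form → E7 80 B0.
Concatenated (16 bytes): DA B3 F0 9D 9E 9F F0 93 8D BF E5 B0 8C E7 80 B0.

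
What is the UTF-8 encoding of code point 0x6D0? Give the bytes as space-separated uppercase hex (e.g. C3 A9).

DB 90

U+06D0 = 0x6D0 = 1744 decimal. In range U+0080–U+07FF → 2-byte form: 110xxxxx 10xxxxxx.
Binary (11 bits): 11011010000.
Split 5+6: 11011 | 010000.
Byte 1: 11011011 = 0xDB.
Byte 2: 10010000 = 0x90.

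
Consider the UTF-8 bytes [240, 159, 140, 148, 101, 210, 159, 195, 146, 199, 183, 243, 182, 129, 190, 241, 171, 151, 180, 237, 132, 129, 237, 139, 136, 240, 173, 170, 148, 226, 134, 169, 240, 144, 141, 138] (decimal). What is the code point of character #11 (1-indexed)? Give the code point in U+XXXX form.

Offset 0: leading byte 0xF0 = 11110000 → 4-byte char #1 = F0 9F 8C 94.
Offset 4: leading byte 0x65 = 01100101 → 1-byte char #2 = 65.
Offset 5: leading byte 0xD2 = 11010010 → 2-byte char #3 = D2 9F.
Offset 7: leading byte 0xC3 = 11000011 → 2-byte char #4 = C3 92.
Offset 9: leading byte 0xC7 = 11000111 → 2-byte char #5 = C7 B7.
Offset 11: leading byte 0xF3 = 11110011 → 4-byte char #6 = F3 B6 81 BE.
Offset 15: leading byte 0xF1 = 11110001 → 4-byte char #7 = F1 AB 97 B4.
Offset 19: leading byte 0xED = 11101101 → 3-byte char #8 = ED 84 81.
Offset 22: leading byte 0xED = 11101101 → 3-byte char #9 = ED 8B 88.
Offset 25: leading byte 0xF0 = 11110000 → 4-byte char #10 = F0 AD AA 94.
Offset 29: leading byte 0xE2 = 11100010 → 3-byte char #11 = E2 86 A9.
Leading byte 0xE2 = 11100010 matches 1110xxxx → 3-byte sequence.
Byte 1: 0xE2 = 11100010, payload 0010 (4 bits).
Byte 2: 0x86 = 10000110 (10xxxxxx ✓), payload 000110.
Byte 3: 0xA9 = 10101001 (10xxxxxx ✓), payload 101001.
Concatenate: 0010000110101001 = 0x21A9 (16 bits → U+21A9).

U+21A9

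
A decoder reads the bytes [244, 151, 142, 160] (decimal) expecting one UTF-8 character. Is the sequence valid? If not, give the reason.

invalid (encodes a value above U+10FFFF)

Leading byte 0xF4 = 11110100 → 4-byte form.
Payload = 0x1173A0, which exceeds U+10FFFF, the maximum Unicode code point. (Leading bytes F5–FF, or F4 followed by ≥ 0x90, are invalid.)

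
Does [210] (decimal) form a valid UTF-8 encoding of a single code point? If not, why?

Leading byte 0xD2 = 11010010 → 2-byte form, but only 1 byte is present.

invalid (sequence truncated)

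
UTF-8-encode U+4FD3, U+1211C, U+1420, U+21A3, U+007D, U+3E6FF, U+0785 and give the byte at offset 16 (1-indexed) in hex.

1-indexed offset 16 is 0-indexed offset 15.
U+4FD3 → 3-byte form E4 BF 93 at offsets 0–2.
U+1211C → 4-byte form F0 92 84 9C at offsets 3–6.
U+1420 → 3-byte form E1 90 A0 at offsets 7–9.
U+21A3 → 3-byte form E2 86 A3 at offsets 10–12.
U+007D → 1-byte form 7D at offsets 13–13.
U+3E6FF → 4-byte form F0 BE 9B BF at offsets 14–17.
Offset 15 falls in char 6's range; it's byte 2 of F0 BE 9B BF = 0xBE.

0xBE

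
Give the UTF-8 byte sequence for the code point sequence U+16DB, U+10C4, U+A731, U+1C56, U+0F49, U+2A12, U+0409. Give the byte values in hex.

E1 9B 9B E1 83 84 EA 9C B1 E1 B1 96 E0 BD 89 E2 A8 92 D0 89

U+16DB: 3-byte form → E1 9B 9B.
U+10C4: 3-byte form → E1 83 84.
U+A731: 3-byte form → EA 9C B1.
U+1C56: 3-byte form → E1 B1 96.
U+0F49: 3-byte form → E0 BD 89.
U+2A12: 3-byte form → E2 A8 92.
U+0409: 2-byte form → D0 89.
Concatenated (20 bytes): E1 9B 9B E1 83 84 EA 9C B1 E1 B1 96 E0 BD 89 E2 A8 92 D0 89.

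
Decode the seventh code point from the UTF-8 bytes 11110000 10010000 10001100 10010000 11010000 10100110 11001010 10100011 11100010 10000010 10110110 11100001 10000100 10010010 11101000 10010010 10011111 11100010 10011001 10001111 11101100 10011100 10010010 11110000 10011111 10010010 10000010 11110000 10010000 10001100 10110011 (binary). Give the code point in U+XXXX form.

Offset 0: leading byte 0xF0 = 11110000 → 4-byte char #1 = F0 90 8C 90.
Offset 4: leading byte 0xD0 = 11010000 → 2-byte char #2 = D0 A6.
Offset 6: leading byte 0xCA = 11001010 → 2-byte char #3 = CA A3.
Offset 8: leading byte 0xE2 = 11100010 → 3-byte char #4 = E2 82 B6.
Offset 11: leading byte 0xE1 = 11100001 → 3-byte char #5 = E1 84 92.
Offset 14: leading byte 0xE8 = 11101000 → 3-byte char #6 = E8 92 9F.
Offset 17: leading byte 0xE2 = 11100010 → 3-byte char #7 = E2 99 8F.
Leading byte 0xE2 = 11100010 matches 1110xxxx → 3-byte sequence.
Byte 1: 0xE2 = 11100010, payload 0010 (4 bits).
Byte 2: 0x99 = 10011001 (10xxxxxx ✓), payload 011001.
Byte 3: 0x8F = 10001111 (10xxxxxx ✓), payload 001111.
Concatenate: 0010011001001111 = 0x264F (16 bits → U+264F).

U+264F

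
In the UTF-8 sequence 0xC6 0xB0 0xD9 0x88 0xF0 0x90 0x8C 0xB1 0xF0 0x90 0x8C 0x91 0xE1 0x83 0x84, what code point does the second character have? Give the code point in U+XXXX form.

U+0648

Offset 0: leading byte 0xC6 = 11000110 → 2-byte char #1 = C6 B0.
Offset 2: leading byte 0xD9 = 11011001 → 2-byte char #2 = D9 88.
Leading byte 0xD9 = 11011001 matches 110xxxxx → 2-byte sequence.
Byte 1: 0xD9 = 11011001, payload 11001 (5 bits).
Byte 2: 0x88 = 10001000 (10xxxxxx ✓), payload 001000.
Concatenate: 11001001000 = 0x648 (11 bits → U+0648).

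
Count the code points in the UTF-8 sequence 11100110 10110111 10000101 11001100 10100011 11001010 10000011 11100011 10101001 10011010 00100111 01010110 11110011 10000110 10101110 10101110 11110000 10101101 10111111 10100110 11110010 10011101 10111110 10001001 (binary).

Byte at offset 0: 0xE6 = 11100110 → 3-byte char (#1). Advance 3.
Byte at offset 3: 0xCC = 11001100 → 2-byte char (#2). Advance 2.
Byte at offset 5: 0xCA = 11001010 → 2-byte char (#3). Advance 2.
Byte at offset 7: 0xE3 = 11100011 → 3-byte char (#4). Advance 3.
Byte at offset 10: 0x27 = 00100111 → 1-byte char (#5). Advance 1.
Byte at offset 11: 0x56 = 01010110 → 1-byte char (#6). Advance 1.
Byte at offset 12: 0xF3 = 11110011 → 4-byte char (#7). Advance 4.
Byte at offset 16: 0xF0 = 11110000 → 4-byte char (#8). Advance 4.
Byte at offset 20: 0xF2 = 11110010 → 4-byte char (#9). Advance 4.
Reached end at offset 24 after 9 code points.

9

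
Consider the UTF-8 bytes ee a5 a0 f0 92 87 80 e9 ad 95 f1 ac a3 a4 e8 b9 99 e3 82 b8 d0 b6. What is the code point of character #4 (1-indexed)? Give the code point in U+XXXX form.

Offset 0: leading byte 0xEE = 11101110 → 3-byte char #1 = EE A5 A0.
Offset 3: leading byte 0xF0 = 11110000 → 4-byte char #2 = F0 92 87 80.
Offset 7: leading byte 0xE9 = 11101001 → 3-byte char #3 = E9 AD 95.
Offset 10: leading byte 0xF1 = 11110001 → 4-byte char #4 = F1 AC A3 A4.
Leading byte 0xF1 = 11110001 matches 11110xxx → 4-byte sequence.
Byte 1: 0xF1 = 11110001, payload 001 (3 bits).
Byte 2: 0xAC = 10101100 (10xxxxxx ✓), payload 101100.
Byte 3: 0xA3 = 10100011 (10xxxxxx ✓), payload 100011.
Byte 4: 0xA4 = 10100100 (10xxxxxx ✓), payload 100100.
Concatenate: 001101100100011100100 = 0x6C8E4 (21 bits → U+6C8E4).

U+6C8E4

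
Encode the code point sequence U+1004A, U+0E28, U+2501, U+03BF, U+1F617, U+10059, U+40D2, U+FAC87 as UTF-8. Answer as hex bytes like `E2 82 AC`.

F0 90 81 8A E0 B8 A8 E2 94 81 CE BF F0 9F 98 97 F0 90 81 99 E4 83 92 F3 BA B2 87

U+1004A: 4-byte form → F0 90 81 8A.
U+0E28: 3-byte form → E0 B8 A8.
U+2501: 3-byte form → E2 94 81.
U+03BF: 2-byte form → CE BF.
U+1F617: 4-byte form → F0 9F 98 97.
U+10059: 4-byte form → F0 90 81 99.
U+40D2: 3-byte form → E4 83 92.
U+FAC87: 4-byte form → F3 BA B2 87.
Concatenated (27 bytes): F0 90 81 8A E0 B8 A8 E2 94 81 CE BF F0 9F 98 97 F0 90 81 99 E4 83 92 F3 BA B2 87.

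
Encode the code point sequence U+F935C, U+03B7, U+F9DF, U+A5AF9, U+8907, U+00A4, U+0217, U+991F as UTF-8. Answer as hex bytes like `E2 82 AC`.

F3 B9 8D 9C CE B7 EF A7 9F F2 A5 AB B9 E8 A4 87 C2 A4 C8 97 E9 A4 9F

U+F935C: 4-byte form → F3 B9 8D 9C.
U+03B7: 2-byte form → CE B7.
U+F9DF: 3-byte form → EF A7 9F.
U+A5AF9: 4-byte form → F2 A5 AB B9.
U+8907: 3-byte form → E8 A4 87.
U+00A4: 2-byte form → C2 A4.
U+0217: 2-byte form → C8 97.
U+991F: 3-byte form → E9 A4 9F.
Concatenated (23 bytes): F3 B9 8D 9C CE B7 EF A7 9F F2 A5 AB B9 E8 A4 87 C2 A4 C8 97 E9 A4 9F.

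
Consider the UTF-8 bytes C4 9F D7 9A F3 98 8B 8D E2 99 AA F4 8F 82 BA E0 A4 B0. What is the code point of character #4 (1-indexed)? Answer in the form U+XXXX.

Offset 0: leading byte 0xC4 = 11000100 → 2-byte char #1 = C4 9F.
Offset 2: leading byte 0xD7 = 11010111 → 2-byte char #2 = D7 9A.
Offset 4: leading byte 0xF3 = 11110011 → 4-byte char #3 = F3 98 8B 8D.
Offset 8: leading byte 0xE2 = 11100010 → 3-byte char #4 = E2 99 AA.
Leading byte 0xE2 = 11100010 matches 1110xxxx → 3-byte sequence.
Byte 1: 0xE2 = 11100010, payload 0010 (4 bits).
Byte 2: 0x99 = 10011001 (10xxxxxx ✓), payload 011001.
Byte 3: 0xAA = 10101010 (10xxxxxx ✓), payload 101010.
Concatenate: 0010011001101010 = 0x266A (16 bits → U+266A).

U+266A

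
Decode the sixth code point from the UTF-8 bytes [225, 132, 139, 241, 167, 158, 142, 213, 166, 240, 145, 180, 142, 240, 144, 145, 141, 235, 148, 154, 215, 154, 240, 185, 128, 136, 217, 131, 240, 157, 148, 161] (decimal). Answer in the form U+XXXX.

Offset 0: leading byte 0xE1 = 11100001 → 3-byte char #1 = E1 84 8B.
Offset 3: leading byte 0xF1 = 11110001 → 4-byte char #2 = F1 A7 9E 8E.
Offset 7: leading byte 0xD5 = 11010101 → 2-byte char #3 = D5 A6.
Offset 9: leading byte 0xF0 = 11110000 → 4-byte char #4 = F0 91 B4 8E.
Offset 13: leading byte 0xF0 = 11110000 → 4-byte char #5 = F0 90 91 8D.
Offset 17: leading byte 0xEB = 11101011 → 3-byte char #6 = EB 94 9A.
Leading byte 0xEB = 11101011 matches 1110xxxx → 3-byte sequence.
Byte 1: 0xEB = 11101011, payload 1011 (4 bits).
Byte 2: 0x94 = 10010100 (10xxxxxx ✓), payload 010100.
Byte 3: 0x9A = 10011010 (10xxxxxx ✓), payload 011010.
Concatenate: 1011010100011010 = 0xB51A (16 bits → U+B51A).

U+B51A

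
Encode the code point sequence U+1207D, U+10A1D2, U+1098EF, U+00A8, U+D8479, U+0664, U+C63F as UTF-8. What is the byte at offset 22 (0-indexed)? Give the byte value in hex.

U+1207D → 4-byte form F0 92 81 BD at offsets 0–3.
U+10A1D2 → 4-byte form F4 8A 87 92 at offsets 4–7.
U+1098EF → 4-byte form F4 89 A3 AF at offsets 8–11.
U+00A8 → 2-byte form C2 A8 at offsets 12–13.
U+D8479 → 4-byte form F3 98 91 B9 at offsets 14–17.
U+0664 → 2-byte form D9 A4 at offsets 18–19.
U+C63F → 3-byte form EC 98 BF at offsets 20–22.
Offset 22 falls in char 7's range; it's byte 3 of EC 98 BF = 0xBF.

0xBF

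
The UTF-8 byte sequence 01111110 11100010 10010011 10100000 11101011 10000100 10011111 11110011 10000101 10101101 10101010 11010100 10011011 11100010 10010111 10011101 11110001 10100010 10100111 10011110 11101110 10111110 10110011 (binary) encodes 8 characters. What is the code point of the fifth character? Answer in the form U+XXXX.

U+051B

Offset 0: leading byte 0x7E = 01111110 → 1-byte char #1 = 7E.
Offset 1: leading byte 0xE2 = 11100010 → 3-byte char #2 = E2 93 A0.
Offset 4: leading byte 0xEB = 11101011 → 3-byte char #3 = EB 84 9F.
Offset 7: leading byte 0xF3 = 11110011 → 4-byte char #4 = F3 85 AD AA.
Offset 11: leading byte 0xD4 = 11010100 → 2-byte char #5 = D4 9B.
Leading byte 0xD4 = 11010100 matches 110xxxxx → 2-byte sequence.
Byte 1: 0xD4 = 11010100, payload 10100 (5 bits).
Byte 2: 0x9B = 10011011 (10xxxxxx ✓), payload 011011.
Concatenate: 10100011011 = 0x51B (11 bits → U+051B).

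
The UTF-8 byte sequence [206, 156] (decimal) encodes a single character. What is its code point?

U+039C

Leading byte 0xCE = 11001110 matches 110xxxxx → 2-byte sequence.
Byte 1: 0xCE = 11001110, payload 01110 (5 bits).
Byte 2: 0x9C = 10011100 (10xxxxxx ✓), payload 011100.
Concatenate: 01110011100 = 0x39C (11 bits → U+039C).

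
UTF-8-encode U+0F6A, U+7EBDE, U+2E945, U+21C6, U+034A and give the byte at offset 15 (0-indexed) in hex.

0x8A

U+0F6A → 3-byte form E0 BD AA at offsets 0–2.
U+7EBDE → 4-byte form F1 BE AF 9E at offsets 3–6.
U+2E945 → 4-byte form F0 AE A5 85 at offsets 7–10.
U+21C6 → 3-byte form E2 87 86 at offsets 11–13.
U+034A → 2-byte form CD 8A at offsets 14–15.
Offset 15 falls in char 5's range; it's byte 2 of CD 8A = 0x8A.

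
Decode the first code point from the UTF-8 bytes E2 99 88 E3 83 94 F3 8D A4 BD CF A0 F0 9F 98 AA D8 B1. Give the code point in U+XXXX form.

U+2648

Offset 0: leading byte 0xE2 = 11100010 → 3-byte char #1 = E2 99 88.
Leading byte 0xE2 = 11100010 matches 1110xxxx → 3-byte sequence.
Byte 1: 0xE2 = 11100010, payload 0010 (4 bits).
Byte 2: 0x99 = 10011001 (10xxxxxx ✓), payload 011001.
Byte 3: 0x88 = 10001000 (10xxxxxx ✓), payload 001000.
Concatenate: 0010011001001000 = 0x2648 (16 bits → U+2648).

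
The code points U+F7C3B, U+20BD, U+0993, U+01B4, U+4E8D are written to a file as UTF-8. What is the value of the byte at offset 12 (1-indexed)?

0xB4

1-indexed offset 12 is 0-indexed offset 11.
U+F7C3B → 4-byte form F3 B7 B0 BB at offsets 0–3.
U+20BD → 3-byte form E2 82 BD at offsets 4–6.
U+0993 → 3-byte form E0 A6 93 at offsets 7–9.
U+01B4 → 2-byte form C6 B4 at offsets 10–11.
Offset 11 falls in char 4's range; it's byte 2 of C6 B4 = 0xB4.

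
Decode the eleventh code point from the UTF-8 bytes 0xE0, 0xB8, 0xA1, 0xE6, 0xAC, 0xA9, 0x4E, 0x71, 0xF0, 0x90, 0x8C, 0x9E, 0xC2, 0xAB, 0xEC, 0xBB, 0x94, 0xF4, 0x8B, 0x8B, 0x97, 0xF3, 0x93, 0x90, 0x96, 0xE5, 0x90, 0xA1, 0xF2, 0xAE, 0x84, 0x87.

U+AE107

Offset 0: leading byte 0xE0 = 11100000 → 3-byte char #1 = E0 B8 A1.
Offset 3: leading byte 0xE6 = 11100110 → 3-byte char #2 = E6 AC A9.
Offset 6: leading byte 0x4E = 01001110 → 1-byte char #3 = 4E.
Offset 7: leading byte 0x71 = 01110001 → 1-byte char #4 = 71.
Offset 8: leading byte 0xF0 = 11110000 → 4-byte char #5 = F0 90 8C 9E.
Offset 12: leading byte 0xC2 = 11000010 → 2-byte char #6 = C2 AB.
Offset 14: leading byte 0xEC = 11101100 → 3-byte char #7 = EC BB 94.
Offset 17: leading byte 0xF4 = 11110100 → 4-byte char #8 = F4 8B 8B 97.
Offset 21: leading byte 0xF3 = 11110011 → 4-byte char #9 = F3 93 90 96.
Offset 25: leading byte 0xE5 = 11100101 → 3-byte char #10 = E5 90 A1.
Offset 28: leading byte 0xF2 = 11110010 → 4-byte char #11 = F2 AE 84 87.
Leading byte 0xF2 = 11110010 matches 11110xxx → 4-byte sequence.
Byte 1: 0xF2 = 11110010, payload 010 (3 bits).
Byte 2: 0xAE = 10101110 (10xxxxxx ✓), payload 101110.
Byte 3: 0x84 = 10000100 (10xxxxxx ✓), payload 000100.
Byte 4: 0x87 = 10000111 (10xxxxxx ✓), payload 000111.
Concatenate: 010101110000100000111 = 0xAE107 (21 bits → U+AE107).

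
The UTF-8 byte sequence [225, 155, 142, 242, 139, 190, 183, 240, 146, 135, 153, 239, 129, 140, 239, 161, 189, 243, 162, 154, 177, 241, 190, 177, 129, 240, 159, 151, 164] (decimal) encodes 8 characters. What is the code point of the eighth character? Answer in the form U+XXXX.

Offset 0: leading byte 0xE1 = 11100001 → 3-byte char #1 = E1 9B 8E.
Offset 3: leading byte 0xF2 = 11110010 → 4-byte char #2 = F2 8B BE B7.
Offset 7: leading byte 0xF0 = 11110000 → 4-byte char #3 = F0 92 87 99.
Offset 11: leading byte 0xEF = 11101111 → 3-byte char #4 = EF 81 8C.
Offset 14: leading byte 0xEF = 11101111 → 3-byte char #5 = EF A1 BD.
Offset 17: leading byte 0xF3 = 11110011 → 4-byte char #6 = F3 A2 9A B1.
Offset 21: leading byte 0xF1 = 11110001 → 4-byte char #7 = F1 BE B1 81.
Offset 25: leading byte 0xF0 = 11110000 → 4-byte char #8 = F0 9F 97 A4.
Leading byte 0xF0 = 11110000 matches 11110xxx → 4-byte sequence.
Byte 1: 0xF0 = 11110000, payload 000 (3 bits).
Byte 2: 0x9F = 10011111 (10xxxxxx ✓), payload 011111.
Byte 3: 0x97 = 10010111 (10xxxxxx ✓), payload 010111.
Byte 4: 0xA4 = 10100100 (10xxxxxx ✓), payload 100100.
Concatenate: 000011111010111100100 = 0x1F5E4 (21 bits → U+1F5E4).

U+1F5E4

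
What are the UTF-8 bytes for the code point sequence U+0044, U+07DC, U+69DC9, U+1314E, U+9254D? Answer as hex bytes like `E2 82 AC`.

U+0044: 1-byte form → 44.
U+07DC: 2-byte form → DF 9C.
U+69DC9: 4-byte form → F1 A9 B7 89.
U+1314E: 4-byte form → F0 93 85 8E.
U+9254D: 4-byte form → F2 92 95 8D.
Concatenated (15 bytes): 44 DF 9C F1 A9 B7 89 F0 93 85 8E F2 92 95 8D.

44 DF 9C F1 A9 B7 89 F0 93 85 8E F2 92 95 8D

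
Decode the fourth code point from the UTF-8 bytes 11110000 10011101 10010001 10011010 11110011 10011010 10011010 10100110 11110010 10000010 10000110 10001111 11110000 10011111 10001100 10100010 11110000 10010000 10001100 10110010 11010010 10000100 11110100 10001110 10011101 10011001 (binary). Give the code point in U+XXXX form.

Offset 0: leading byte 0xF0 = 11110000 → 4-byte char #1 = F0 9D 91 9A.
Offset 4: leading byte 0xF3 = 11110011 → 4-byte char #2 = F3 9A 9A A6.
Offset 8: leading byte 0xF2 = 11110010 → 4-byte char #3 = F2 82 86 8F.
Offset 12: leading byte 0xF0 = 11110000 → 4-byte char #4 = F0 9F 8C A2.
Leading byte 0xF0 = 11110000 matches 11110xxx → 4-byte sequence.
Byte 1: 0xF0 = 11110000, payload 000 (3 bits).
Byte 2: 0x9F = 10011111 (10xxxxxx ✓), payload 011111.
Byte 3: 0x8C = 10001100 (10xxxxxx ✓), payload 001100.
Byte 4: 0xA2 = 10100010 (10xxxxxx ✓), payload 100010.
Concatenate: 000011111001100100010 = 0x1F322 (21 bits → U+1F322).

U+1F322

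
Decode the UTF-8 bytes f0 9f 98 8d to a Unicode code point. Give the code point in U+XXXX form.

Leading byte 0xF0 = 11110000 matches 11110xxx → 4-byte sequence.
Byte 1: 0xF0 = 11110000, payload 000 (3 bits).
Byte 2: 0x9F = 10011111 (10xxxxxx ✓), payload 011111.
Byte 3: 0x98 = 10011000 (10xxxxxx ✓), payload 011000.
Byte 4: 0x8D = 10001101 (10xxxxxx ✓), payload 001101.
Concatenate: 000011111011000001101 = 0x1F60D (21 bits → U+1F60D).

U+1F60D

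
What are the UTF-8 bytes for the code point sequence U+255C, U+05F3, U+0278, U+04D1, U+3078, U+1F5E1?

U+255C: 3-byte form → E2 95 9C.
U+05F3: 2-byte form → D7 B3.
U+0278: 2-byte form → C9 B8.
U+04D1: 2-byte form → D3 91.
U+3078: 3-byte form → E3 81 B8.
U+1F5E1: 4-byte form → F0 9F 97 A1.
Concatenated (16 bytes): E2 95 9C D7 B3 C9 B8 D3 91 E3 81 B8 F0 9F 97 A1.

E2 95 9C D7 B3 C9 B8 D3 91 E3 81 B8 F0 9F 97 A1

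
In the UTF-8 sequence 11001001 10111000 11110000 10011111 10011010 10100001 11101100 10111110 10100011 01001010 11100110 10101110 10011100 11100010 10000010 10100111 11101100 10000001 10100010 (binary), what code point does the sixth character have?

Offset 0: leading byte 0xC9 = 11001001 → 2-byte char #1 = C9 B8.
Offset 2: leading byte 0xF0 = 11110000 → 4-byte char #2 = F0 9F 9A A1.
Offset 6: leading byte 0xEC = 11101100 → 3-byte char #3 = EC BE A3.
Offset 9: leading byte 0x4A = 01001010 → 1-byte char #4 = 4A.
Offset 10: leading byte 0xE6 = 11100110 → 3-byte char #5 = E6 AE 9C.
Offset 13: leading byte 0xE2 = 11100010 → 3-byte char #6 = E2 82 A7.
Leading byte 0xE2 = 11100010 matches 1110xxxx → 3-byte sequence.
Byte 1: 0xE2 = 11100010, payload 0010 (4 bits).
Byte 2: 0x82 = 10000010 (10xxxxxx ✓), payload 000010.
Byte 3: 0xA7 = 10100111 (10xxxxxx ✓), payload 100111.
Concatenate: 0010000010100111 = 0x20A7 (16 bits → U+20A7).

U+20A7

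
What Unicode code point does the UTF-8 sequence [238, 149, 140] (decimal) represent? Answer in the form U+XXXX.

Leading byte 0xEE = 11101110 matches 1110xxxx → 3-byte sequence.
Byte 1: 0xEE = 11101110, payload 1110 (4 bits).
Byte 2: 0x95 = 10010101 (10xxxxxx ✓), payload 010101.
Byte 3: 0x8C = 10001100 (10xxxxxx ✓), payload 001100.
Concatenate: 1110010101001100 = 0xE54C (16 bits → U+E54C).

U+E54C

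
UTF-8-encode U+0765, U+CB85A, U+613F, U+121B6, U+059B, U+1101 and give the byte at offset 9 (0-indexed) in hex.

0xF0

U+0765 → 2-byte form DD A5 at offsets 0–1.
U+CB85A → 4-byte form F3 8B A1 9A at offsets 2–5.
U+613F → 3-byte form E6 84 BF at offsets 6–8.
U+121B6 → 4-byte form F0 92 86 B6 at offsets 9–12.
Offset 9 falls in char 4's range; it's byte 1 of F0 92 86 B6 = 0xF0.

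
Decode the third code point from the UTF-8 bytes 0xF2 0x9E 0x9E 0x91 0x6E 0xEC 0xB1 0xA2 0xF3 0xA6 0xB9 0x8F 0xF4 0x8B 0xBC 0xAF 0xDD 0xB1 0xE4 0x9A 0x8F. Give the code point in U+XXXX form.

U+CC62

Offset 0: leading byte 0xF2 = 11110010 → 4-byte char #1 = F2 9E 9E 91.
Offset 4: leading byte 0x6E = 01101110 → 1-byte char #2 = 6E.
Offset 5: leading byte 0xEC = 11101100 → 3-byte char #3 = EC B1 A2.
Leading byte 0xEC = 11101100 matches 1110xxxx → 3-byte sequence.
Byte 1: 0xEC = 11101100, payload 1100 (4 bits).
Byte 2: 0xB1 = 10110001 (10xxxxxx ✓), payload 110001.
Byte 3: 0xA2 = 10100010 (10xxxxxx ✓), payload 100010.
Concatenate: 1100110001100010 = 0xCC62 (16 bits → U+CC62).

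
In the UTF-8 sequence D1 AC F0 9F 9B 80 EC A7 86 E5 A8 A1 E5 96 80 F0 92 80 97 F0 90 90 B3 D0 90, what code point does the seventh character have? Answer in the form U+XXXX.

U+10433

Offset 0: leading byte 0xD1 = 11010001 → 2-byte char #1 = D1 AC.
Offset 2: leading byte 0xF0 = 11110000 → 4-byte char #2 = F0 9F 9B 80.
Offset 6: leading byte 0xEC = 11101100 → 3-byte char #3 = EC A7 86.
Offset 9: leading byte 0xE5 = 11100101 → 3-byte char #4 = E5 A8 A1.
Offset 12: leading byte 0xE5 = 11100101 → 3-byte char #5 = E5 96 80.
Offset 15: leading byte 0xF0 = 11110000 → 4-byte char #6 = F0 92 80 97.
Offset 19: leading byte 0xF0 = 11110000 → 4-byte char #7 = F0 90 90 B3.
Leading byte 0xF0 = 11110000 matches 11110xxx → 4-byte sequence.
Byte 1: 0xF0 = 11110000, payload 000 (3 bits).
Byte 2: 0x90 = 10010000 (10xxxxxx ✓), payload 010000.
Byte 3: 0x90 = 10010000 (10xxxxxx ✓), payload 010000.
Byte 4: 0xB3 = 10110011 (10xxxxxx ✓), payload 110011.
Concatenate: 000010000010000110011 = 0x10433 (21 bits → U+10433).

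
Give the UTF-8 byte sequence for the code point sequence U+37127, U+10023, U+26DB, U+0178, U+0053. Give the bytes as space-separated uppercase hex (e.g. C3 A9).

F0 B7 84 A7 F0 90 80 A3 E2 9B 9B C5 B8 53

U+37127: 4-byte form → F0 B7 84 A7.
U+10023: 4-byte form → F0 90 80 A3.
U+26DB: 3-byte form → E2 9B 9B.
U+0178: 2-byte form → C5 B8.
U+0053: 1-byte form → 53.
Concatenated (14 bytes): F0 B7 84 A7 F0 90 80 A3 E2 9B 9B C5 B8 53.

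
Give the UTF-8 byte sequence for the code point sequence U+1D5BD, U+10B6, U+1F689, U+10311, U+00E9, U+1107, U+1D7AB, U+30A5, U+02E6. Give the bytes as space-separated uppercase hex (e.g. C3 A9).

U+1D5BD: 4-byte form → F0 9D 96 BD.
U+10B6: 3-byte form → E1 82 B6.
U+1F689: 4-byte form → F0 9F 9A 89.
U+10311: 4-byte form → F0 90 8C 91.
U+00E9: 2-byte form → C3 A9.
U+1107: 3-byte form → E1 84 87.
U+1D7AB: 4-byte form → F0 9D 9E AB.
U+30A5: 3-byte form → E3 82 A5.
U+02E6: 2-byte form → CB A6.
Concatenated (29 bytes): F0 9D 96 BD E1 82 B6 F0 9F 9A 89 F0 90 8C 91 C3 A9 E1 84 87 F0 9D 9E AB E3 82 A5 CB A6.

F0 9D 96 BD E1 82 B6 F0 9F 9A 89 F0 90 8C 91 C3 A9 E1 84 87 F0 9D 9E AB E3 82 A5 CB A6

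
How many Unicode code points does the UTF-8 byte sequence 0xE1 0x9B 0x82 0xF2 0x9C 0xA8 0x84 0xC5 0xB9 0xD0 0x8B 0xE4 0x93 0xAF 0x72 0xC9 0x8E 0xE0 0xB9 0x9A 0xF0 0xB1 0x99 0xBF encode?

Byte at offset 0: 0xE1 = 11100001 → 3-byte char (#1). Advance 3.
Byte at offset 3: 0xF2 = 11110010 → 4-byte char (#2). Advance 4.
Byte at offset 7: 0xC5 = 11000101 → 2-byte char (#3). Advance 2.
Byte at offset 9: 0xD0 = 11010000 → 2-byte char (#4). Advance 2.
Byte at offset 11: 0xE4 = 11100100 → 3-byte char (#5). Advance 3.
Byte at offset 14: 0x72 = 01110010 → 1-byte char (#6). Advance 1.
Byte at offset 15: 0xC9 = 11001001 → 2-byte char (#7). Advance 2.
Byte at offset 17: 0xE0 = 11100000 → 3-byte char (#8). Advance 3.
Byte at offset 20: 0xF0 = 11110000 → 4-byte char (#9). Advance 4.
Reached end at offset 24 after 9 code points.

9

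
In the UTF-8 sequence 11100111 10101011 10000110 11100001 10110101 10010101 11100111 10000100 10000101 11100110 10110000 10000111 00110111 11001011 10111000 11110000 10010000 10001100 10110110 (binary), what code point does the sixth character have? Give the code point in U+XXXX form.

Offset 0: leading byte 0xE7 = 11100111 → 3-byte char #1 = E7 AB 86.
Offset 3: leading byte 0xE1 = 11100001 → 3-byte char #2 = E1 B5 95.
Offset 6: leading byte 0xE7 = 11100111 → 3-byte char #3 = E7 84 85.
Offset 9: leading byte 0xE6 = 11100110 → 3-byte char #4 = E6 B0 87.
Offset 12: leading byte 0x37 = 00110111 → 1-byte char #5 = 37.
Offset 13: leading byte 0xCB = 11001011 → 2-byte char #6 = CB B8.
Leading byte 0xCB = 11001011 matches 110xxxxx → 2-byte sequence.
Byte 1: 0xCB = 11001011, payload 01011 (5 bits).
Byte 2: 0xB8 = 10111000 (10xxxxxx ✓), payload 111000.
Concatenate: 01011111000 = 0x2F8 (11 bits → U+02F8).

U+02F8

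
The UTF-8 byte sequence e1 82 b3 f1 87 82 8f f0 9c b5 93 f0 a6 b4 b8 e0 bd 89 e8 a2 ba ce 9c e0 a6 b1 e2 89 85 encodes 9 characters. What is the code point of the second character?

U+4708F

Offset 0: leading byte 0xE1 = 11100001 → 3-byte char #1 = E1 82 B3.
Offset 3: leading byte 0xF1 = 11110001 → 4-byte char #2 = F1 87 82 8F.
Leading byte 0xF1 = 11110001 matches 11110xxx → 4-byte sequence.
Byte 1: 0xF1 = 11110001, payload 001 (3 bits).
Byte 2: 0x87 = 10000111 (10xxxxxx ✓), payload 000111.
Byte 3: 0x82 = 10000010 (10xxxxxx ✓), payload 000010.
Byte 4: 0x8F = 10001111 (10xxxxxx ✓), payload 001111.
Concatenate: 001000111000010001111 = 0x4708F (21 bits → U+4708F).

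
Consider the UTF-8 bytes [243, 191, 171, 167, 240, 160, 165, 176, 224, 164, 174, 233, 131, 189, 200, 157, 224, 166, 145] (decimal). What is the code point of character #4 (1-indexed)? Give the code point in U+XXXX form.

U+90FD

Offset 0: leading byte 0xF3 = 11110011 → 4-byte char #1 = F3 BF AB A7.
Offset 4: leading byte 0xF0 = 11110000 → 4-byte char #2 = F0 A0 A5 B0.
Offset 8: leading byte 0xE0 = 11100000 → 3-byte char #3 = E0 A4 AE.
Offset 11: leading byte 0xE9 = 11101001 → 3-byte char #4 = E9 83 BD.
Leading byte 0xE9 = 11101001 matches 1110xxxx → 3-byte sequence.
Byte 1: 0xE9 = 11101001, payload 1001 (4 bits).
Byte 2: 0x83 = 10000011 (10xxxxxx ✓), payload 000011.
Byte 3: 0xBD = 10111101 (10xxxxxx ✓), payload 111101.
Concatenate: 1001000011111101 = 0x90FD (16 bits → U+90FD).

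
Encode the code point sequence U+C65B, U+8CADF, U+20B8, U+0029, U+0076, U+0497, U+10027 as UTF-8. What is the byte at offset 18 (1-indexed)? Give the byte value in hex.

1-indexed offset 18 is 0-indexed offset 17.
U+C65B → 3-byte form EC 99 9B at offsets 0–2.
U+8CADF → 4-byte form F2 8C AB 9F at offsets 3–6.
U+20B8 → 3-byte form E2 82 B8 at offsets 7–9.
U+0029 → 1-byte form 29 at offsets 10–10.
U+0076 → 1-byte form 76 at offsets 11–11.
U+0497 → 2-byte form D2 97 at offsets 12–13.
U+10027 → 4-byte form F0 90 80 A7 at offsets 14–17.
Offset 17 falls in char 7's range; it's byte 4 of F0 90 80 A7 = 0xA7.

0xA7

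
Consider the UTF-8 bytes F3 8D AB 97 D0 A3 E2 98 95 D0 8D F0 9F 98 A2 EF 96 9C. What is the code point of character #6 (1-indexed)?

Offset 0: leading byte 0xF3 = 11110011 → 4-byte char #1 = F3 8D AB 97.
Offset 4: leading byte 0xD0 = 11010000 → 2-byte char #2 = D0 A3.
Offset 6: leading byte 0xE2 = 11100010 → 3-byte char #3 = E2 98 95.
Offset 9: leading byte 0xD0 = 11010000 → 2-byte char #4 = D0 8D.
Offset 11: leading byte 0xF0 = 11110000 → 4-byte char #5 = F0 9F 98 A2.
Offset 15: leading byte 0xEF = 11101111 → 3-byte char #6 = EF 96 9C.
Leading byte 0xEF = 11101111 matches 1110xxxx → 3-byte sequence.
Byte 1: 0xEF = 11101111, payload 1111 (4 bits).
Byte 2: 0x96 = 10010110 (10xxxxxx ✓), payload 010110.
Byte 3: 0x9C = 10011100 (10xxxxxx ✓), payload 011100.
Concatenate: 1111010110011100 = 0xF59C (16 bits → U+F59C).

U+F59C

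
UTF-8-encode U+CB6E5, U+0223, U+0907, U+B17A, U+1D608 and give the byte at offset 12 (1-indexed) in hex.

0xBA

1-indexed offset 12 is 0-indexed offset 11.
U+CB6E5 → 4-byte form F3 8B 9B A5 at offsets 0–3.
U+0223 → 2-byte form C8 A3 at offsets 4–5.
U+0907 → 3-byte form E0 A4 87 at offsets 6–8.
U+B17A → 3-byte form EB 85 BA at offsets 9–11.
Offset 11 falls in char 4's range; it's byte 3 of EB 85 BA = 0xBA.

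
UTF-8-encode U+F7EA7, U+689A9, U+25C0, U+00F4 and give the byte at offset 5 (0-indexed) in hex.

U+F7EA7 → 4-byte form F3 B7 BA A7 at offsets 0–3.
U+689A9 → 4-byte form F1 A8 A6 A9 at offsets 4–7.
Offset 5 falls in char 2's range; it's byte 2 of F1 A8 A6 A9 = 0xA8.

0xA8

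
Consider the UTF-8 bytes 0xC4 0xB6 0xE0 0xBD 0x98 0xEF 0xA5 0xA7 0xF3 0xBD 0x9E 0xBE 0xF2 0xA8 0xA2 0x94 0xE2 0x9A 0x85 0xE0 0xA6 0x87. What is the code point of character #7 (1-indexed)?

U+0987

Offset 0: leading byte 0xC4 = 11000100 → 2-byte char #1 = C4 B6.
Offset 2: leading byte 0xE0 = 11100000 → 3-byte char #2 = E0 BD 98.
Offset 5: leading byte 0xEF = 11101111 → 3-byte char #3 = EF A5 A7.
Offset 8: leading byte 0xF3 = 11110011 → 4-byte char #4 = F3 BD 9E BE.
Offset 12: leading byte 0xF2 = 11110010 → 4-byte char #5 = F2 A8 A2 94.
Offset 16: leading byte 0xE2 = 11100010 → 3-byte char #6 = E2 9A 85.
Offset 19: leading byte 0xE0 = 11100000 → 3-byte char #7 = E0 A6 87.
Leading byte 0xE0 = 11100000 matches 1110xxxx → 3-byte sequence.
Byte 1: 0xE0 = 11100000, payload 0000 (4 bits).
Byte 2: 0xA6 = 10100110 (10xxxxxx ✓), payload 100110.
Byte 3: 0x87 = 10000111 (10xxxxxx ✓), payload 000111.
Concatenate: 0000100110000111 = 0x987 (16 bits → U+0987).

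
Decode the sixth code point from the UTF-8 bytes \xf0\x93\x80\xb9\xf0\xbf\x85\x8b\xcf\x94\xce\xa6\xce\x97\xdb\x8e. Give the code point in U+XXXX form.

Offset 0: leading byte 0xF0 = 11110000 → 4-byte char #1 = F0 93 80 B9.
Offset 4: leading byte 0xF0 = 11110000 → 4-byte char #2 = F0 BF 85 8B.
Offset 8: leading byte 0xCF = 11001111 → 2-byte char #3 = CF 94.
Offset 10: leading byte 0xCE = 11001110 → 2-byte char #4 = CE A6.
Offset 12: leading byte 0xCE = 11001110 → 2-byte char #5 = CE 97.
Offset 14: leading byte 0xDB = 11011011 → 2-byte char #6 = DB 8E.
Leading byte 0xDB = 11011011 matches 110xxxxx → 2-byte sequence.
Byte 1: 0xDB = 11011011, payload 11011 (5 bits).
Byte 2: 0x8E = 10001110 (10xxxxxx ✓), payload 001110.
Concatenate: 11011001110 = 0x6CE (11 bits → U+06CE).

U+06CE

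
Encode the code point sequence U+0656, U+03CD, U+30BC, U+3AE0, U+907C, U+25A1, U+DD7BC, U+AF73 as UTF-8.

U+0656: 2-byte form → D9 96.
U+03CD: 2-byte form → CF 8D.
U+30BC: 3-byte form → E3 82 BC.
U+3AE0: 3-byte form → E3 AB A0.
U+907C: 3-byte form → E9 81 BC.
U+25A1: 3-byte form → E2 96 A1.
U+DD7BC: 4-byte form → F3 9D 9E BC.
U+AF73: 3-byte form → EA BD B3.
Concatenated (23 bytes): D9 96 CF 8D E3 82 BC E3 AB A0 E9 81 BC E2 96 A1 F3 9D 9E BC EA BD B3.

D9 96 CF 8D E3 82 BC E3 AB A0 E9 81 BC E2 96 A1 F3 9D 9E BC EA BD B3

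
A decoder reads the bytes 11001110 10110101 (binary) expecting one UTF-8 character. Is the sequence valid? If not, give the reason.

valid

Leading byte 0xCE = 11001110 → 2-byte form.
Continuation bytes 0xB5=10110101 all match 10xxxxxx.
Decoded value 0x3B5 is ≥ 0x80 (shortest form) and not a surrogate.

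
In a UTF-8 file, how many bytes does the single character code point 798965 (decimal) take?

U+C30F5 = 0xC30F5. UTF-8 uses 1 byte below 0x80, 2 below 0x800, 3 below 0x10000, 4 up to 0x10FFFF. 0xC30F5 is in U+10000–U+10FFFF → 4 bytes.

4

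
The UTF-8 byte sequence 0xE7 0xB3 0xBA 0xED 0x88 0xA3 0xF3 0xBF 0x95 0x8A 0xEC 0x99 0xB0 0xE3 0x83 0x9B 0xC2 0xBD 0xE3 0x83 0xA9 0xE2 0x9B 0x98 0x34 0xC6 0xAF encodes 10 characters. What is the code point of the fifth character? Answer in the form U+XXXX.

U+30DB

Offset 0: leading byte 0xE7 = 11100111 → 3-byte char #1 = E7 B3 BA.
Offset 3: leading byte 0xED = 11101101 → 3-byte char #2 = ED 88 A3.
Offset 6: leading byte 0xF3 = 11110011 → 4-byte char #3 = F3 BF 95 8A.
Offset 10: leading byte 0xEC = 11101100 → 3-byte char #4 = EC 99 B0.
Offset 13: leading byte 0xE3 = 11100011 → 3-byte char #5 = E3 83 9B.
Leading byte 0xE3 = 11100011 matches 1110xxxx → 3-byte sequence.
Byte 1: 0xE3 = 11100011, payload 0011 (4 bits).
Byte 2: 0x83 = 10000011 (10xxxxxx ✓), payload 000011.
Byte 3: 0x9B = 10011011 (10xxxxxx ✓), payload 011011.
Concatenate: 0011000011011011 = 0x30DB (16 bits → U+30DB).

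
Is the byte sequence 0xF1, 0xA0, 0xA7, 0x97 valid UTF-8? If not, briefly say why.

Leading byte 0xF1 = 11110001 → 4-byte form.
Continuation bytes 0xA0=10100000, 0xA7=10100111, 0x97=10010111 all match 10xxxxxx.
Decoded value 0x609D7 is ≥ 0x10000 (shortest form) and not a surrogate.

valid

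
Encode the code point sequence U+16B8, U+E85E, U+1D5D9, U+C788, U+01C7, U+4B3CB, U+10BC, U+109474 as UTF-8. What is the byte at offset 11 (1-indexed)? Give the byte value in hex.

1-indexed offset 11 is 0-indexed offset 10.
U+16B8 → 3-byte form E1 9A B8 at offsets 0–2.
U+E85E → 3-byte form EE A1 9E at offsets 3–5.
U+1D5D9 → 4-byte form F0 9D 97 99 at offsets 6–9.
U+C788 → 3-byte form EC 9E 88 at offsets 10–12.
Offset 10 falls in char 4's range; it's byte 1 of EC 9E 88 = 0xEC.

0xEC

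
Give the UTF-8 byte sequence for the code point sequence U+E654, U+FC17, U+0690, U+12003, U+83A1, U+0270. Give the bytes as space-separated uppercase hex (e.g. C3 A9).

U+E654: 3-byte form → EE 99 94.
U+FC17: 3-byte form → EF B0 97.
U+0690: 2-byte form → DA 90.
U+12003: 4-byte form → F0 92 80 83.
U+83A1: 3-byte form → E8 8E A1.
U+0270: 2-byte form → C9 B0.
Concatenated (17 bytes): EE 99 94 EF B0 97 DA 90 F0 92 80 83 E8 8E A1 C9 B0.

EE 99 94 EF B0 97 DA 90 F0 92 80 83 E8 8E A1 C9 B0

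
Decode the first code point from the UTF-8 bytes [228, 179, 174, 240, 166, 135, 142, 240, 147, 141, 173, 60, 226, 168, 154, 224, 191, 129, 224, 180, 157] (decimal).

U+4CEE

Offset 0: leading byte 0xE4 = 11100100 → 3-byte char #1 = E4 B3 AE.
Leading byte 0xE4 = 11100100 matches 1110xxxx → 3-byte sequence.
Byte 1: 0xE4 = 11100100, payload 0100 (4 bits).
Byte 2: 0xB3 = 10110011 (10xxxxxx ✓), payload 110011.
Byte 3: 0xAE = 10101110 (10xxxxxx ✓), payload 101110.
Concatenate: 0100110011101110 = 0x4CEE (16 bits → U+4CEE).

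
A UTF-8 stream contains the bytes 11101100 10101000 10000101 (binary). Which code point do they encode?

Leading byte 0xEC = 11101100 matches 1110xxxx → 3-byte sequence.
Byte 1: 0xEC = 11101100, payload 1100 (4 bits).
Byte 2: 0xA8 = 10101000 (10xxxxxx ✓), payload 101000.
Byte 3: 0x85 = 10000101 (10xxxxxx ✓), payload 000101.
Concatenate: 1100101000000101 = 0xCA05 (16 bits → U+CA05).

U+CA05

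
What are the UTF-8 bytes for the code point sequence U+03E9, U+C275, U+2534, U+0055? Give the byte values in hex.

CF A9 EC 89 B5 E2 94 B4 55

U+03E9: 2-byte form → CF A9.
U+C275: 3-byte form → EC 89 B5.
U+2534: 3-byte form → E2 94 B4.
U+0055: 1-byte form → 55.
Concatenated (9 bytes): CF A9 EC 89 B5 E2 94 B4 55.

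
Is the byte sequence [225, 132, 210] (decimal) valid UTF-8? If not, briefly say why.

invalid (non-continuation byte where continuation expected)

Leading byte 0xE1 = 11100001 → 3-byte form.
Byte 3 is 0xD2 = 11010010, which is not 10xxxxxx — expected a continuation byte.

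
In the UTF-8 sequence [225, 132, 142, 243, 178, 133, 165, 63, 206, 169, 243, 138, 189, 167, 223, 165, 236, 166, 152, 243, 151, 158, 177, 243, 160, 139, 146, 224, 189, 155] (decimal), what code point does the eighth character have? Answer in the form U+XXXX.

U+D77B1

Offset 0: leading byte 0xE1 = 11100001 → 3-byte char #1 = E1 84 8E.
Offset 3: leading byte 0xF3 = 11110011 → 4-byte char #2 = F3 B2 85 A5.
Offset 7: leading byte 0x3F = 00111111 → 1-byte char #3 = 3F.
Offset 8: leading byte 0xCE = 11001110 → 2-byte char #4 = CE A9.
Offset 10: leading byte 0xF3 = 11110011 → 4-byte char #5 = F3 8A BD A7.
Offset 14: leading byte 0xDF = 11011111 → 2-byte char #6 = DF A5.
Offset 16: leading byte 0xEC = 11101100 → 3-byte char #7 = EC A6 98.
Offset 19: leading byte 0xF3 = 11110011 → 4-byte char #8 = F3 97 9E B1.
Leading byte 0xF3 = 11110011 matches 11110xxx → 4-byte sequence.
Byte 1: 0xF3 = 11110011, payload 011 (3 bits).
Byte 2: 0x97 = 10010111 (10xxxxxx ✓), payload 010111.
Byte 3: 0x9E = 10011110 (10xxxxxx ✓), payload 011110.
Byte 4: 0xB1 = 10110001 (10xxxxxx ✓), payload 110001.
Concatenate: 011010111011110110001 = 0xD77B1 (21 bits → U+D77B1).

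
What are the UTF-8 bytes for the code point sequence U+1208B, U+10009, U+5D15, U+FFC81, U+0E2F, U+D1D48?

F0 92 82 8B F0 90 80 89 E5 B4 95 F3 BF B2 81 E0 B8 AF F3 91 B5 88

U+1208B: 4-byte form → F0 92 82 8B.
U+10009: 4-byte form → F0 90 80 89.
U+5D15: 3-byte form → E5 B4 95.
U+FFC81: 4-byte form → F3 BF B2 81.
U+0E2F: 3-byte form → E0 B8 AF.
U+D1D48: 4-byte form → F3 91 B5 88.
Concatenated (22 bytes): F0 92 82 8B F0 90 80 89 E5 B4 95 F3 BF B2 81 E0 B8 AF F3 91 B5 88.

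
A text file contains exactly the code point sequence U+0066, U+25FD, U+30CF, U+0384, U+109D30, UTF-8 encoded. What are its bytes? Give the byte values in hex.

66 E2 97 BD E3 83 8F CE 84 F4 89 B4 B0

U+0066: 1-byte form → 66.
U+25FD: 3-byte form → E2 97 BD.
U+30CF: 3-byte form → E3 83 8F.
U+0384: 2-byte form → CE 84.
U+109D30: 4-byte form → F4 89 B4 B0.
Concatenated (13 bytes): 66 E2 97 BD E3 83 8F CE 84 F4 89 B4 B0.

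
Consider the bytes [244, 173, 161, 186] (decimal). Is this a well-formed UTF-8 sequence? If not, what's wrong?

invalid (encodes a value above U+10FFFF)

Leading byte 0xF4 = 11110100 → 4-byte form.
Payload = 0x12D87A, which exceeds U+10FFFF, the maximum Unicode code point. (Leading bytes F5–FF, or F4 followed by ≥ 0x90, are invalid.)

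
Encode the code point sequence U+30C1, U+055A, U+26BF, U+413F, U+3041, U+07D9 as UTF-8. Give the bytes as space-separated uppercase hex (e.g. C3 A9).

U+30C1: 3-byte form → E3 83 81.
U+055A: 2-byte form → D5 9A.
U+26BF: 3-byte form → E2 9A BF.
U+413F: 3-byte form → E4 84 BF.
U+3041: 3-byte form → E3 81 81.
U+07D9: 2-byte form → DF 99.
Concatenated (16 bytes): E3 83 81 D5 9A E2 9A BF E4 84 BF E3 81 81 DF 99.

E3 83 81 D5 9A E2 9A BF E4 84 BF E3 81 81 DF 99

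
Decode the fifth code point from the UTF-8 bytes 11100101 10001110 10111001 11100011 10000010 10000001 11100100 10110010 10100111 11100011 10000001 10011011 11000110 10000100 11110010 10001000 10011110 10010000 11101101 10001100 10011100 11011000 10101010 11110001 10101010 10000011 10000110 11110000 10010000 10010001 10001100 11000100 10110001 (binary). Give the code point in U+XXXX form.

U+0184

Offset 0: leading byte 0xE5 = 11100101 → 3-byte char #1 = E5 8E B9.
Offset 3: leading byte 0xE3 = 11100011 → 3-byte char #2 = E3 82 81.
Offset 6: leading byte 0xE4 = 11100100 → 3-byte char #3 = E4 B2 A7.
Offset 9: leading byte 0xE3 = 11100011 → 3-byte char #4 = E3 81 9B.
Offset 12: leading byte 0xC6 = 11000110 → 2-byte char #5 = C6 84.
Leading byte 0xC6 = 11000110 matches 110xxxxx → 2-byte sequence.
Byte 1: 0xC6 = 11000110, payload 00110 (5 bits).
Byte 2: 0x84 = 10000100 (10xxxxxx ✓), payload 000100.
Concatenate: 00110000100 = 0x184 (11 bits → U+0184).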